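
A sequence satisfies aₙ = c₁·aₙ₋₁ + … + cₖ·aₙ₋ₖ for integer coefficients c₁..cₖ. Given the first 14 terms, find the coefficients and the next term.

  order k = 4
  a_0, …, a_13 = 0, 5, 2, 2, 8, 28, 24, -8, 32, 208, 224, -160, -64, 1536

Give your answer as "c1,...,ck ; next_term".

  a_4 = 1·2 + -2·2 + 2·5 + 4·0 = 8
  a_5 = 1·8 + -2·2 + 2·2 + 4·5 = 28
  a_6 = 1·28 + -2·8 + 2·2 + 4·2 = 24
  a_7 = 1·24 + -2·28 + 2·8 + 4·2 = -8
  a_8 = 1·-8 + -2·24 + 2·28 + 4·8 = 32
  a_9 = 1·32 + -2·-8 + 2·24 + 4·28 = 208
  a_10 = 1·208 + -2·32 + 2·-8 + 4·24 = 224
  a_11 = 1·224 + -2·208 + 2·32 + 4·-8 = -160
  a_12 = 1·-160 + -2·224 + 2·208 + 4·32 = -64
  a_13 = 1·-64 + -2·-160 + 2·224 + 4·208 = 1536
  a_14 = 1·1536 + -2·-64 + 2·-160 + 4·224 = 2240

1,-2,2,4 ; 2240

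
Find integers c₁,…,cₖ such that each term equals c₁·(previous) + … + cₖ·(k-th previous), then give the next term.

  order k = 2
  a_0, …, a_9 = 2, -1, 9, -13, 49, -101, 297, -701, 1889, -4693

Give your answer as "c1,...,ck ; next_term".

  a_2 = -1·-1 + 4·2 = 9
  a_3 = -1·9 + 4·-1 = -13
  a_4 = -1·-13 + 4·9 = 49
  a_5 = -1·49 + 4·-13 = -101
  a_6 = -1·-101 + 4·49 = 297
  a_7 = -1·297 + 4·-101 = -701
  a_8 = -1·-701 + 4·297 = 1889
  a_9 = -1·1889 + 4·-701 = -4693
  a_10 = -1·-4693 + 4·1889 = 12249

-1,4 ; 12249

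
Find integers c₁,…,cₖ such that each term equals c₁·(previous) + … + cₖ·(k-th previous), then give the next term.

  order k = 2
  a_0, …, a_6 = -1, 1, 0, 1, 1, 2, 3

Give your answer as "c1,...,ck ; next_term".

1,1 ; 5

  a_2 = 1·1 + 1·-1 = 0
  a_3 = 1·0 + 1·1 = 1
  a_4 = 1·1 + 1·0 = 1
  a_5 = 1·1 + 1·1 = 2
  a_6 = 1·2 + 1·1 = 3
  a_7 = 1·3 + 1·2 = 5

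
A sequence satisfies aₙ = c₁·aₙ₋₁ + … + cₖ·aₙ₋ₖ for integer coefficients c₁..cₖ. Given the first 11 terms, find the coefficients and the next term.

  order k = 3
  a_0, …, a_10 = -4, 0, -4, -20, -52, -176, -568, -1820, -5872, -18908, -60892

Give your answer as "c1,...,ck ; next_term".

2,3,3 ; -196124

  a_3 = 2·-4 + 3·0 + 3·-4 = -20
  a_4 = 2·-20 + 3·-4 + 3·0 = -52
  a_5 = 2·-52 + 3·-20 + 3·-4 = -176
  a_6 = 2·-176 + 3·-52 + 3·-20 = -568
  a_7 = 2·-568 + 3·-176 + 3·-52 = -1820
  a_8 = 2·-1820 + 3·-568 + 3·-176 = -5872
  a_9 = 2·-5872 + 3·-1820 + 3·-568 = -18908
  a_10 = 2·-18908 + 3·-5872 + 3·-1820 = -60892
  a_11 = 2·-60892 + 3·-18908 + 3·-5872 = -196124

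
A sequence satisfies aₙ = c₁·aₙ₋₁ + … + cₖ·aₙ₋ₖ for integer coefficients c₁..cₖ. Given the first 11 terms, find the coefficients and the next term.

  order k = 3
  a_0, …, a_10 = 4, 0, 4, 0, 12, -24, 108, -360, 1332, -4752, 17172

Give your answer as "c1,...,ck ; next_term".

  a_3 = -3·4 + 3·0 + 3·4 = 0
  a_4 = -3·0 + 3·4 + 3·0 = 12
  a_5 = -3·12 + 3·0 + 3·4 = -24
  a_6 = -3·-24 + 3·12 + 3·0 = 108
  a_7 = -3·108 + 3·-24 + 3·12 = -360
  a_8 = -3·-360 + 3·108 + 3·-24 = 1332
  a_9 = -3·1332 + 3·-360 + 3·108 = -4752
  a_10 = -3·-4752 + 3·1332 + 3·-360 = 17172
  a_11 = -3·17172 + 3·-4752 + 3·1332 = -61776

-3,3,3 ; -61776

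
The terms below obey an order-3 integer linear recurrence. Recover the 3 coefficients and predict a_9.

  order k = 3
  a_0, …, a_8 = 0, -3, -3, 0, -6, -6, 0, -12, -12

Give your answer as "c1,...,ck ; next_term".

0,0,2 ; 0

  a_3 = 0·-3 + 0·-3 + 2·0 = 0
  a_4 = 0·0 + 0·-3 + 2·-3 = -6
  a_5 = 0·-6 + 0·0 + 2·-3 = -6
  a_6 = 0·-6 + 0·-6 + 2·0 = 0
  a_7 = 0·0 + 0·-6 + 2·-6 = -12
  a_8 = 0·-12 + 0·0 + 2·-6 = -12
  a_9 = 0·-12 + 0·-12 + 2·0 = 0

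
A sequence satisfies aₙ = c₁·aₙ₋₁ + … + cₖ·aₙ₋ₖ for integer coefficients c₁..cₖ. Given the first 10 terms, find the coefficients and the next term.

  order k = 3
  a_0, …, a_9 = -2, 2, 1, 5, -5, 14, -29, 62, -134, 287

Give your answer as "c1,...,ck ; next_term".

-1,2,-1 ; -617

  a_3 = -1·1 + 2·2 + -1·-2 = 5
  a_4 = -1·5 + 2·1 + -1·2 = -5
  a_5 = -1·-5 + 2·5 + -1·1 = 14
  a_6 = -1·14 + 2·-5 + -1·5 = -29
  a_7 = -1·-29 + 2·14 + -1·-5 = 62
  a_8 = -1·62 + 2·-29 + -1·14 = -134
  a_9 = -1·-134 + 2·62 + -1·-29 = 287
  a_10 = -1·287 + 2·-134 + -1·62 = -617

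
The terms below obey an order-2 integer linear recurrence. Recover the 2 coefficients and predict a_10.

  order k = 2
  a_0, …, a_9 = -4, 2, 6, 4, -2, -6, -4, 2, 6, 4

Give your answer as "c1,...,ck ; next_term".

1,-1 ; -2

  a_2 = 1·2 + -1·-4 = 6
  a_3 = 1·6 + -1·2 = 4
  a_4 = 1·4 + -1·6 = -2
  a_5 = 1·-2 + -1·4 = -6
  a_6 = 1·-6 + -1·-2 = -4
  a_7 = 1·-4 + -1·-6 = 2
  a_8 = 1·2 + -1·-4 = 6
  a_9 = 1·6 + -1·2 = 4
  a_10 = 1·4 + -1·6 = -2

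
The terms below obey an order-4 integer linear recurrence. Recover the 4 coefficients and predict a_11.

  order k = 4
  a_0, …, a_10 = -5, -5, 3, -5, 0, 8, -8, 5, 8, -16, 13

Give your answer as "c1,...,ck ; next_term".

  a_4 = 0·-5 + 0·3 + 1·-5 + -1·-5 = 0
  a_5 = 0·0 + 0·-5 + 1·3 + -1·-5 = 8
  a_6 = 0·8 + 0·0 + 1·-5 + -1·3 = -8
  a_7 = 0·-8 + 0·8 + 1·0 + -1·-5 = 5
  a_8 = 0·5 + 0·-8 + 1·8 + -1·0 = 8
  a_9 = 0·8 + 0·5 + 1·-8 + -1·8 = -16
  a_10 = 0·-16 + 0·8 + 1·5 + -1·-8 = 13
  a_11 = 0·13 + 0·-16 + 1·8 + -1·5 = 3

0,0,1,-1 ; 3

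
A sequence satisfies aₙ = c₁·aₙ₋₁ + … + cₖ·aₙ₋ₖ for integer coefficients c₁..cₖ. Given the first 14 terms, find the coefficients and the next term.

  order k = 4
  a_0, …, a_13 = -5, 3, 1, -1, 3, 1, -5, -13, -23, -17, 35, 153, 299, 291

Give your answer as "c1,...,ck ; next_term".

2,-2,-1,-2 ; -239

  a_4 = 2·-1 + -2·1 + -1·3 + -2·-5 = 3
  a_5 = 2·3 + -2·-1 + -1·1 + -2·3 = 1
  a_6 = 2·1 + -2·3 + -1·-1 + -2·1 = -5
  a_7 = 2·-5 + -2·1 + -1·3 + -2·-1 = -13
  a_8 = 2·-13 + -2·-5 + -1·1 + -2·3 = -23
  a_9 = 2·-23 + -2·-13 + -1·-5 + -2·1 = -17
  a_10 = 2·-17 + -2·-23 + -1·-13 + -2·-5 = 35
  a_11 = 2·35 + -2·-17 + -1·-23 + -2·-13 = 153
  a_12 = 2·153 + -2·35 + -1·-17 + -2·-23 = 299
  a_13 = 2·299 + -2·153 + -1·35 + -2·-17 = 291
  a_14 = 2·291 + -2·299 + -1·153 + -2·35 = -239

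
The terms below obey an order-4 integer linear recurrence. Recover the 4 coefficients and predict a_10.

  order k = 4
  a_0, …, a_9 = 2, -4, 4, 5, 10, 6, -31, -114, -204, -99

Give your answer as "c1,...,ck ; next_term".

  a_4 = 2·5 + -2·4 + -3·-4 + -2·2 = 10
  a_5 = 2·10 + -2·5 + -3·4 + -2·-4 = 6
  a_6 = 2·6 + -2·10 + -3·5 + -2·4 = -31
  a_7 = 2·-31 + -2·6 + -3·10 + -2·5 = -114
  a_8 = 2·-114 + -2·-31 + -3·6 + -2·10 = -204
  a_9 = 2·-204 + -2·-114 + -3·-31 + -2·6 = -99
  a_10 = 2·-99 + -2·-204 + -3·-114 + -2·-31 = 614

2,-2,-3,-2 ; 614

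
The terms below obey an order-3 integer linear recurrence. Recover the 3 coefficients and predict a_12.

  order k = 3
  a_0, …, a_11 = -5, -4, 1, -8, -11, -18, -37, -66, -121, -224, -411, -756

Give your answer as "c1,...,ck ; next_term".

1,1,1 ; -1391

  a_3 = 1·1 + 1·-4 + 1·-5 = -8
  a_4 = 1·-8 + 1·1 + 1·-4 = -11
  a_5 = 1·-11 + 1·-8 + 1·1 = -18
  a_6 = 1·-18 + 1·-11 + 1·-8 = -37
  a_7 = 1·-37 + 1·-18 + 1·-11 = -66
  a_8 = 1·-66 + 1·-37 + 1·-18 = -121
  a_9 = 1·-121 + 1·-66 + 1·-37 = -224
  a_10 = 1·-224 + 1·-121 + 1·-66 = -411
  a_11 = 1·-411 + 1·-224 + 1·-121 = -756
  a_12 = 1·-756 + 1·-411 + 1·-224 = -1391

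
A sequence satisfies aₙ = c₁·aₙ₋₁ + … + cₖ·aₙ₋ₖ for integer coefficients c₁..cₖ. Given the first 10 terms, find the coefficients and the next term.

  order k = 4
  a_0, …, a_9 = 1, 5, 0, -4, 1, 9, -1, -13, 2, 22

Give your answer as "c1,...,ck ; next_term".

0,-1,0,1 ; -3

  a_4 = 0·-4 + -1·0 + 0·5 + 1·1 = 1
  a_5 = 0·1 + -1·-4 + 0·0 + 1·5 = 9
  a_6 = 0·9 + -1·1 + 0·-4 + 1·0 = -1
  a_7 = 0·-1 + -1·9 + 0·1 + 1·-4 = -13
  a_8 = 0·-13 + -1·-1 + 0·9 + 1·1 = 2
  a_9 = 0·2 + -1·-13 + 0·-1 + 1·9 = 22
  a_10 = 0·22 + -1·2 + 0·-13 + 1·-1 = -3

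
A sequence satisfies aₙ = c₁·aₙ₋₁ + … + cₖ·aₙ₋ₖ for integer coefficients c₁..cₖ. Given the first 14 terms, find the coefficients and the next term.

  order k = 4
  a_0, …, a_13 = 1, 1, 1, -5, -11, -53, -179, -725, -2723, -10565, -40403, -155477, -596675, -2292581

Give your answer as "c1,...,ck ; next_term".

3,4,-4,4 ; -8804147

  a_4 = 3·-5 + 4·1 + -4·1 + 4·1 = -11
  a_5 = 3·-11 + 4·-5 + -4·1 + 4·1 = -53
  a_6 = 3·-53 + 4·-11 + -4·-5 + 4·1 = -179
  a_7 = 3·-179 + 4·-53 + -4·-11 + 4·-5 = -725
  a_8 = 3·-725 + 4·-179 + -4·-53 + 4·-11 = -2723
  a_9 = 3·-2723 + 4·-725 + -4·-179 + 4·-53 = -10565
  a_10 = 3·-10565 + 4·-2723 + -4·-725 + 4·-179 = -40403
  a_11 = 3·-40403 + 4·-10565 + -4·-2723 + 4·-725 = -155477
  a_12 = 3·-155477 + 4·-40403 + -4·-10565 + 4·-2723 = -596675
  a_13 = 3·-596675 + 4·-155477 + -4·-40403 + 4·-10565 = -2292581
  a_14 = 3·-2292581 + 4·-596675 + -4·-155477 + 4·-40403 = -8804147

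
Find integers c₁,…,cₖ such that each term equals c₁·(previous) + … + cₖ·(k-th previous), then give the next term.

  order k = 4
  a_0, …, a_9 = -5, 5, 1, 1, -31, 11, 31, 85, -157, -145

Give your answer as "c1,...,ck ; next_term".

0,-1,-3,3 ; -5

  a_4 = 0·1 + -1·1 + -3·5 + 3·-5 = -31
  a_5 = 0·-31 + -1·1 + -3·1 + 3·5 = 11
  a_6 = 0·11 + -1·-31 + -3·1 + 3·1 = 31
  a_7 = 0·31 + -1·11 + -3·-31 + 3·1 = 85
  a_8 = 0·85 + -1·31 + -3·11 + 3·-31 = -157
  a_9 = 0·-157 + -1·85 + -3·31 + 3·11 = -145
  a_10 = 0·-145 + -1·-157 + -3·85 + 3·31 = -5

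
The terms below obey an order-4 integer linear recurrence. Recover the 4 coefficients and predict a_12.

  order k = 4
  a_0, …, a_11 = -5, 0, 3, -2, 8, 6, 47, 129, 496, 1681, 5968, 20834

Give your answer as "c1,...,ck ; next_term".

3,3,-4,-1 ; 73186

  a_4 = 3·-2 + 3·3 + -4·0 + -1·-5 = 8
  a_5 = 3·8 + 3·-2 + -4·3 + -1·0 = 6
  a_6 = 3·6 + 3·8 + -4·-2 + -1·3 = 47
  a_7 = 3·47 + 3·6 + -4·8 + -1·-2 = 129
  a_8 = 3·129 + 3·47 + -4·6 + -1·8 = 496
  a_9 = 3·496 + 3·129 + -4·47 + -1·6 = 1681
  a_10 = 3·1681 + 3·496 + -4·129 + -1·47 = 5968
  a_11 = 3·5968 + 3·1681 + -4·496 + -1·129 = 20834
  a_12 = 3·20834 + 3·5968 + -4·1681 + -1·496 = 73186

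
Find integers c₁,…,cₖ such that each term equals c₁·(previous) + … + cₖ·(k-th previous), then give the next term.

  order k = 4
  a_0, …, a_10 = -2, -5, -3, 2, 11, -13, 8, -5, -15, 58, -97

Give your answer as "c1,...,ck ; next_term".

  a_4 = -2·2 + -2·-3 + -1·-5 + -2·-2 = 11
  a_5 = -2·11 + -2·2 + -1·-3 + -2·-5 = -13
  a_6 = -2·-13 + -2·11 + -1·2 + -2·-3 = 8
  a_7 = -2·8 + -2·-13 + -1·11 + -2·2 = -5
  a_8 = -2·-5 + -2·8 + -1·-13 + -2·11 = -15
  a_9 = -2·-15 + -2·-5 + -1·8 + -2·-13 = 58
  a_10 = -2·58 + -2·-15 + -1·-5 + -2·8 = -97
  a_11 = -2·-97 + -2·58 + -1·-15 + -2·-5 = 103

-2,-2,-1,-2 ; 103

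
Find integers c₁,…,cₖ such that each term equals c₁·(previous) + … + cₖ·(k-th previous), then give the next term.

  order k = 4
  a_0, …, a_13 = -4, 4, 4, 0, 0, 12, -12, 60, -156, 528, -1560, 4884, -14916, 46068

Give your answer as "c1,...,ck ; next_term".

  a_4 = -2·0 + 3·4 + 0·4 + 3·-4 = 0
  a_5 = -2·0 + 3·0 + 0·4 + 3·4 = 12
  a_6 = -2·12 + 3·0 + 0·0 + 3·4 = -12
  a_7 = -2·-12 + 3·12 + 0·0 + 3·0 = 60
  a_8 = -2·60 + 3·-12 + 0·12 + 3·0 = -156
  a_9 = -2·-156 + 3·60 + 0·-12 + 3·12 = 528
  a_10 = -2·528 + 3·-156 + 0·60 + 3·-12 = -1560
  a_11 = -2·-1560 + 3·528 + 0·-156 + 3·60 = 4884
  a_12 = -2·4884 + 3·-1560 + 0·528 + 3·-156 = -14916
  a_13 = -2·-14916 + 3·4884 + 0·-1560 + 3·528 = 46068
  a_14 = -2·46068 + 3·-14916 + 0·4884 + 3·-1560 = -141564

-2,3,0,3 ; -141564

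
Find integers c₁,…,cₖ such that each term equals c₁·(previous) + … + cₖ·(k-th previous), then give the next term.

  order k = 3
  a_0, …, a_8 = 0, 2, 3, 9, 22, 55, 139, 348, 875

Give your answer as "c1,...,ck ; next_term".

1,3,2 ; 2197

  a_3 = 1·3 + 3·2 + 2·0 = 9
  a_4 = 1·9 + 3·3 + 2·2 = 22
  a_5 = 1·22 + 3·9 + 2·3 = 55
  a_6 = 1·55 + 3·22 + 2·9 = 139
  a_7 = 1·139 + 3·55 + 2·22 = 348
  a_8 = 1·348 + 3·139 + 2·55 = 875
  a_9 = 1·875 + 3·348 + 2·139 = 2197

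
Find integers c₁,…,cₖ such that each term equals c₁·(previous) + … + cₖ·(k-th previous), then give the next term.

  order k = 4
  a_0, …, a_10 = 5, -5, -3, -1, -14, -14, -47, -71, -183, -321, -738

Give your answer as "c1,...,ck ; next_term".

0,3,2,1 ; -1400

  a_4 = 0·-1 + 3·-3 + 2·-5 + 1·5 = -14
  a_5 = 0·-14 + 3·-1 + 2·-3 + 1·-5 = -14
  a_6 = 0·-14 + 3·-14 + 2·-1 + 1·-3 = -47
  a_7 = 0·-47 + 3·-14 + 2·-14 + 1·-1 = -71
  a_8 = 0·-71 + 3·-47 + 2·-14 + 1·-14 = -183
  a_9 = 0·-183 + 3·-71 + 2·-47 + 1·-14 = -321
  a_10 = 0·-321 + 3·-183 + 2·-71 + 1·-47 = -738
  a_11 = 0·-738 + 3·-321 + 2·-183 + 1·-71 = -1400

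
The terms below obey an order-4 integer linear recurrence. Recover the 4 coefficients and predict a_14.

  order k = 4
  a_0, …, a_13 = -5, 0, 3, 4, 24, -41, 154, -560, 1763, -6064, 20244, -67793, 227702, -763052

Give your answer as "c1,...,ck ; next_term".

  a_4 = -2·4 + 4·3 + -3·0 + -4·-5 = 24
  a_5 = -2·24 + 4·4 + -3·3 + -4·0 = -41
  a_6 = -2·-41 + 4·24 + -3·4 + -4·3 = 154
  a_7 = -2·154 + 4·-41 + -3·24 + -4·4 = -560
  a_8 = -2·-560 + 4·154 + -3·-41 + -4·24 = 1763
  a_9 = -2·1763 + 4·-560 + -3·154 + -4·-41 = -6064
  a_10 = -2·-6064 + 4·1763 + -3·-560 + -4·154 = 20244
  a_11 = -2·20244 + 4·-6064 + -3·1763 + -4·-560 = -67793
  a_12 = -2·-67793 + 4·20244 + -3·-6064 + -4·1763 = 227702
  a_13 = -2·227702 + 4·-67793 + -3·20244 + -4·-6064 = -763052
  a_14 = -2·-763052 + 4·227702 + -3·-67793 + -4·20244 = 2559315

-2,4,-3,-4 ; 2559315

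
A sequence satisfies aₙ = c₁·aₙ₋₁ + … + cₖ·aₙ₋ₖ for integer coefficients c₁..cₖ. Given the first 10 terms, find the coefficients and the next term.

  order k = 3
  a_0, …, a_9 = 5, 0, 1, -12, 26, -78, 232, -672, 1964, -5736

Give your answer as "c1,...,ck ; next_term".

-2,2,-2 ; 16744

  a_3 = -2·1 + 2·0 + -2·5 = -12
  a_4 = -2·-12 + 2·1 + -2·0 = 26
  a_5 = -2·26 + 2·-12 + -2·1 = -78
  a_6 = -2·-78 + 2·26 + -2·-12 = 232
  a_7 = -2·232 + 2·-78 + -2·26 = -672
  a_8 = -2·-672 + 2·232 + -2·-78 = 1964
  a_9 = -2·1964 + 2·-672 + -2·232 = -5736
  a_10 = -2·-5736 + 2·1964 + -2·-672 = 16744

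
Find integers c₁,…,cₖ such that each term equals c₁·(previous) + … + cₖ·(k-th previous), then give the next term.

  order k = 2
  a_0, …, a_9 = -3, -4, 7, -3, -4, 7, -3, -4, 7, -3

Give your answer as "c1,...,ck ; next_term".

-1,-1 ; -4

  a_2 = -1·-4 + -1·-3 = 7
  a_3 = -1·7 + -1·-4 = -3
  a_4 = -1·-3 + -1·7 = -4
  a_5 = -1·-4 + -1·-3 = 7
  a_6 = -1·7 + -1·-4 = -3
  a_7 = -1·-3 + -1·7 = -4
  a_8 = -1·-4 + -1·-3 = 7
  a_9 = -1·7 + -1·-4 = -3
  a_10 = -1·-3 + -1·7 = -4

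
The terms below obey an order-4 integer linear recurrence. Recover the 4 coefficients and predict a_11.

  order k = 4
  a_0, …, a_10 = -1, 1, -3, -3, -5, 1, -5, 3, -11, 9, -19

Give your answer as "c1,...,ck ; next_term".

0,1,-1,1 ; 23

  a_4 = 0·-3 + 1·-3 + -1·1 + 1·-1 = -5
  a_5 = 0·-5 + 1·-3 + -1·-3 + 1·1 = 1
  a_6 = 0·1 + 1·-5 + -1·-3 + 1·-3 = -5
  a_7 = 0·-5 + 1·1 + -1·-5 + 1·-3 = 3
  a_8 = 0·3 + 1·-5 + -1·1 + 1·-5 = -11
  a_9 = 0·-11 + 1·3 + -1·-5 + 1·1 = 9
  a_10 = 0·9 + 1·-11 + -1·3 + 1·-5 = -19
  a_11 = 0·-19 + 1·9 + -1·-11 + 1·3 = 23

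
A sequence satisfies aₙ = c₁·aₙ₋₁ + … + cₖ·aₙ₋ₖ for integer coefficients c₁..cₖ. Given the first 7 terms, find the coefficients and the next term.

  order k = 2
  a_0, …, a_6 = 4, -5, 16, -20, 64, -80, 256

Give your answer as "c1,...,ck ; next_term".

0,4 ; -320

  a_2 = 0·-5 + 4·4 = 16
  a_3 = 0·16 + 4·-5 = -20
  a_4 = 0·-20 + 4·16 = 64
  a_5 = 0·64 + 4·-20 = -80
  a_6 = 0·-80 + 4·64 = 256
  a_7 = 0·256 + 4·-80 = -320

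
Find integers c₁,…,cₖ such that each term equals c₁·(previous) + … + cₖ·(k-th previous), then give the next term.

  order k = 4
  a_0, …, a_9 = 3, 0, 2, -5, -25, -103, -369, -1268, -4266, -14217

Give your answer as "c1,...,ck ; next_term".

4,-1,-4,-1 ; -47161

  a_4 = 4·-5 + -1·2 + -4·0 + -1·3 = -25
  a_5 = 4·-25 + -1·-5 + -4·2 + -1·0 = -103
  a_6 = 4·-103 + -1·-25 + -4·-5 + -1·2 = -369
  a_7 = 4·-369 + -1·-103 + -4·-25 + -1·-5 = -1268
  a_8 = 4·-1268 + -1·-369 + -4·-103 + -1·-25 = -4266
  a_9 = 4·-4266 + -1·-1268 + -4·-369 + -1·-103 = -14217
  a_10 = 4·-14217 + -1·-4266 + -4·-1268 + -1·-369 = -47161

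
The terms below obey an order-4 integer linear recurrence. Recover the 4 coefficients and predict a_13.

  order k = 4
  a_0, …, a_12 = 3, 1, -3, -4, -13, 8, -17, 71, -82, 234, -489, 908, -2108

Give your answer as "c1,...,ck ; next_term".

  a_4 = -1·-4 + 2·-3 + -2·1 + -3·3 = -13
  a_5 = -1·-13 + 2·-4 + -2·-3 + -3·1 = 8
  a_6 = -1·8 + 2·-13 + -2·-4 + -3·-3 = -17
  a_7 = -1·-17 + 2·8 + -2·-13 + -3·-4 = 71
  a_8 = -1·71 + 2·-17 + -2·8 + -3·-13 = -82
  a_9 = -1·-82 + 2·71 + -2·-17 + -3·8 = 234
  a_10 = -1·234 + 2·-82 + -2·71 + -3·-17 = -489
  a_11 = -1·-489 + 2·234 + -2·-82 + -3·71 = 908
  a_12 = -1·908 + 2·-489 + -2·234 + -3·-82 = -2108
  a_13 = -1·-2108 + 2·908 + -2·-489 + -3·234 = 4200

-1,2,-2,-3 ; 4200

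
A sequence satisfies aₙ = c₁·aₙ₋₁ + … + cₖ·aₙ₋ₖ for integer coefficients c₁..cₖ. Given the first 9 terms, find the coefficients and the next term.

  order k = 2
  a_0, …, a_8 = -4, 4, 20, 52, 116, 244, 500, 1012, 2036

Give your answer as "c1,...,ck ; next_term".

3,-2 ; 4084

  a_2 = 3·4 + -2·-4 = 20
  a_3 = 3·20 + -2·4 = 52
  a_4 = 3·52 + -2·20 = 116
  a_5 = 3·116 + -2·52 = 244
  a_6 = 3·244 + -2·116 = 500
  a_7 = 3·500 + -2·244 = 1012
  a_8 = 3·1012 + -2·500 = 2036
  a_9 = 3·2036 + -2·1012 = 4084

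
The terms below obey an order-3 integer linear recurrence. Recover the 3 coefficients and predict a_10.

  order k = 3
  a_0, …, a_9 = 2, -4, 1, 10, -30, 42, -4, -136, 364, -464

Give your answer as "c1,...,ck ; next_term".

  a_3 = -2·1 + -2·-4 + 2·2 = 10
  a_4 = -2·10 + -2·1 + 2·-4 = -30
  a_5 = -2·-30 + -2·10 + 2·1 = 42
  a_6 = -2·42 + -2·-30 + 2·10 = -4
  a_7 = -2·-4 + -2·42 + 2·-30 = -136
  a_8 = -2·-136 + -2·-4 + 2·42 = 364
  a_9 = -2·364 + -2·-136 + 2·-4 = -464
  a_10 = -2·-464 + -2·364 + 2·-136 = -72

-2,-2,2 ; -72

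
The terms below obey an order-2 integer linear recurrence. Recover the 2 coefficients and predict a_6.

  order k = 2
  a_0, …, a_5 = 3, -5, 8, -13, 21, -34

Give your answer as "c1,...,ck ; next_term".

  a_2 = -1·-5 + 1·3 = 8
  a_3 = -1·8 + 1·-5 = -13
  a_4 = -1·-13 + 1·8 = 21
  a_5 = -1·21 + 1·-13 = -34
  a_6 = -1·-34 + 1·21 = 55

-1,1 ; 55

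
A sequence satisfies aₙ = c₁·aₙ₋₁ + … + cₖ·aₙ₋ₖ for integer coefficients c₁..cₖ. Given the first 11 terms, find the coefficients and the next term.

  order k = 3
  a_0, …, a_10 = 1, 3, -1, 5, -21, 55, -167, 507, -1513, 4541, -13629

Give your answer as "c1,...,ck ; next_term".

  a_3 = -2·-1 + 2·3 + -3·1 = 5
  a_4 = -2·5 + 2·-1 + -3·3 = -21
  a_5 = -2·-21 + 2·5 + -3·-1 = 55
  a_6 = -2·55 + 2·-21 + -3·5 = -167
  a_7 = -2·-167 + 2·55 + -3·-21 = 507
  a_8 = -2·507 + 2·-167 + -3·55 = -1513
  a_9 = -2·-1513 + 2·507 + -3·-167 = 4541
  a_10 = -2·4541 + 2·-1513 + -3·507 = -13629
  a_11 = -2·-13629 + 2·4541 + -3·-1513 = 40879

-2,2,-3 ; 40879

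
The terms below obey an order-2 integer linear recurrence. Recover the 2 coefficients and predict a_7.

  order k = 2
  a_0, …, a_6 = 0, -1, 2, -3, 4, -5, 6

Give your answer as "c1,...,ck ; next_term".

  a_2 = -2·-1 + -1·0 = 2
  a_3 = -2·2 + -1·-1 = -3
  a_4 = -2·-3 + -1·2 = 4
  a_5 = -2·4 + -1·-3 = -5
  a_6 = -2·-5 + -1·4 = 6
  a_7 = -2·6 + -1·-5 = -7

-2,-1 ; -7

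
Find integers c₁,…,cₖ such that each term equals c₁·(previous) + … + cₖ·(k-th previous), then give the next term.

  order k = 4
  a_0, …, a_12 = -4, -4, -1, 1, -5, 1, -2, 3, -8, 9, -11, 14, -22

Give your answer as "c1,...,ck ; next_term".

  a_4 = -1·1 + 0·-1 + 0·-4 + 1·-4 = -5
  a_5 = -1·-5 + 0·1 + 0·-1 + 1·-4 = 1
  a_6 = -1·1 + 0·-5 + 0·1 + 1·-1 = -2
  a_7 = -1·-2 + 0·1 + 0·-5 + 1·1 = 3
  a_8 = -1·3 + 0·-2 + 0·1 + 1·-5 = -8
  a_9 = -1·-8 + 0·3 + 0·-2 + 1·1 = 9
  a_10 = -1·9 + 0·-8 + 0·3 + 1·-2 = -11
  a_11 = -1·-11 + 0·9 + 0·-8 + 1·3 = 14
  a_12 = -1·14 + 0·-11 + 0·9 + 1·-8 = -22
  a_13 = -1·-22 + 0·14 + 0·-11 + 1·9 = 31

-1,0,0,1 ; 31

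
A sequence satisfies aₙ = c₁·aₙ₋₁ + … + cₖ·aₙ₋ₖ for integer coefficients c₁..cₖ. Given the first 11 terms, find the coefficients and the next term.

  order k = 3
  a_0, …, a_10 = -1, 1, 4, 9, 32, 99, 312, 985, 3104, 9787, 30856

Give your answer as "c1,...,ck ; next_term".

2,3,2 ; 97281

  a_3 = 2·4 + 3·1 + 2·-1 = 9
  a_4 = 2·9 + 3·4 + 2·1 = 32
  a_5 = 2·32 + 3·9 + 2·4 = 99
  a_6 = 2·99 + 3·32 + 2·9 = 312
  a_7 = 2·312 + 3·99 + 2·32 = 985
  a_8 = 2·985 + 3·312 + 2·99 = 3104
  a_9 = 2·3104 + 3·985 + 2·312 = 9787
  a_10 = 2·9787 + 3·3104 + 2·985 = 30856
  a_11 = 2·30856 + 3·9787 + 2·3104 = 97281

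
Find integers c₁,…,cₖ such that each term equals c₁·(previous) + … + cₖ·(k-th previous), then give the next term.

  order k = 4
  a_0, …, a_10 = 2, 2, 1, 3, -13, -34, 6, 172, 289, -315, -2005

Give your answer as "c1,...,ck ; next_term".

  a_4 = 1·3 + -4·1 + -3·2 + -3·2 = -13
  a_5 = 1·-13 + -4·3 + -3·1 + -3·2 = -34
  a_6 = 1·-34 + -4·-13 + -3·3 + -3·1 = 6
  a_7 = 1·6 + -4·-34 + -3·-13 + -3·3 = 172
  a_8 = 1·172 + -4·6 + -3·-34 + -3·-13 = 289
  a_9 = 1·289 + -4·172 + -3·6 + -3·-34 = -315
  a_10 = 1·-315 + -4·289 + -3·172 + -3·6 = -2005
  a_11 = 1·-2005 + -4·-315 + -3·289 + -3·172 = -2128

1,-4,-3,-3 ; -2128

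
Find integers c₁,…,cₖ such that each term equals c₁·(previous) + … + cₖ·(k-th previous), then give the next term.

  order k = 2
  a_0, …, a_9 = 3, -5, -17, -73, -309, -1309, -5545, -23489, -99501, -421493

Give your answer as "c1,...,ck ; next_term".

  a_2 = 4·-5 + 1·3 = -17
  a_3 = 4·-17 + 1·-5 = -73
  a_4 = 4·-73 + 1·-17 = -309
  a_5 = 4·-309 + 1·-73 = -1309
  a_6 = 4·-1309 + 1·-309 = -5545
  a_7 = 4·-5545 + 1·-1309 = -23489
  a_8 = 4·-23489 + 1·-5545 = -99501
  a_9 = 4·-99501 + 1·-23489 = -421493
  a_10 = 4·-421493 + 1·-99501 = -1785473

4,1 ; -1785473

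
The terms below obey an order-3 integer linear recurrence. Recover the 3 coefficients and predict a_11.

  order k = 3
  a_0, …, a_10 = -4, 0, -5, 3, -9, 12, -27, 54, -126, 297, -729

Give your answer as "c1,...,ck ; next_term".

  a_3 = -3·-5 + 0·0 + 3·-4 = 3
  a_4 = -3·3 + 0·-5 + 3·0 = -9
  a_5 = -3·-9 + 0·3 + 3·-5 = 12
  a_6 = -3·12 + 0·-9 + 3·3 = -27
  a_7 = -3·-27 + 0·12 + 3·-9 = 54
  a_8 = -3·54 + 0·-27 + 3·12 = -126
  a_9 = -3·-126 + 0·54 + 3·-27 = 297
  a_10 = -3·297 + 0·-126 + 3·54 = -729
  a_11 = -3·-729 + 0·297 + 3·-126 = 1809

-3,0,3 ; 1809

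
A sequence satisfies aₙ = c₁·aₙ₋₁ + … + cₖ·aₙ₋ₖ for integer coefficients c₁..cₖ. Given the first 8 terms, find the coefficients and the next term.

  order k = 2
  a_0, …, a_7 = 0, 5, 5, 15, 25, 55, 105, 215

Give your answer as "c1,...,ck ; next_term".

1,2 ; 425

  a_2 = 1·5 + 2·0 = 5
  a_3 = 1·5 + 2·5 = 15
  a_4 = 1·15 + 2·5 = 25
  a_5 = 1·25 + 2·15 = 55
  a_6 = 1·55 + 2·25 = 105
  a_7 = 1·105 + 2·55 = 215
  a_8 = 1·215 + 2·105 = 425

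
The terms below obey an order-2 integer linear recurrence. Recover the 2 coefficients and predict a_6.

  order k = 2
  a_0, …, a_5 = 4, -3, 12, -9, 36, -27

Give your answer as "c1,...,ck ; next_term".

  a_2 = 0·-3 + 3·4 = 12
  a_3 = 0·12 + 3·-3 = -9
  a_4 = 0·-9 + 3·12 = 36
  a_5 = 0·36 + 3·-9 = -27
  a_6 = 0·-27 + 3·36 = 108

0,3 ; 108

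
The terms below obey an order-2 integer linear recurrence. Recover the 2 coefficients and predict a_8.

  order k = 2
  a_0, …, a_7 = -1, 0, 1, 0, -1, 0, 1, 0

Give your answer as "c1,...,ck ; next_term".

0,-1 ; -1

  a_2 = 0·0 + -1·-1 = 1
  a_3 = 0·1 + -1·0 = 0
  a_4 = 0·0 + -1·1 = -1
  a_5 = 0·-1 + -1·0 = 0
  a_6 = 0·0 + -1·-1 = 1
  a_7 = 0·1 + -1·0 = 0
  a_8 = 0·0 + -1·1 = -1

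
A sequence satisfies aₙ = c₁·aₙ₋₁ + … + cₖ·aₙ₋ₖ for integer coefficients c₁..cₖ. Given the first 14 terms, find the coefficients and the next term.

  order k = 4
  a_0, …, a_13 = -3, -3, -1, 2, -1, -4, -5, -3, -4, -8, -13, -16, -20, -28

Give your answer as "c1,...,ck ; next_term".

  a_4 = 1·2 + 0·-1 + 0·-3 + 1·-3 = -1
  a_5 = 1·-1 + 0·2 + 0·-1 + 1·-3 = -4
  a_6 = 1·-4 + 0·-1 + 0·2 + 1·-1 = -5
  a_7 = 1·-5 + 0·-4 + 0·-1 + 1·2 = -3
  a_8 = 1·-3 + 0·-5 + 0·-4 + 1·-1 = -4
  a_9 = 1·-4 + 0·-3 + 0·-5 + 1·-4 = -8
  a_10 = 1·-8 + 0·-4 + 0·-3 + 1·-5 = -13
  a_11 = 1·-13 + 0·-8 + 0·-4 + 1·-3 = -16
  a_12 = 1·-16 + 0·-13 + 0·-8 + 1·-4 = -20
  a_13 = 1·-20 + 0·-16 + 0·-13 + 1·-8 = -28
  a_14 = 1·-28 + 0·-20 + 0·-16 + 1·-13 = -41

1,0,0,1 ; -41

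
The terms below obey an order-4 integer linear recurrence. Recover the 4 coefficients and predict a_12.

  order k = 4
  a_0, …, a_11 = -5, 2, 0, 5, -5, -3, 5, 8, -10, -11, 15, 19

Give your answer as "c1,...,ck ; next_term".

0,-1,0,1 ; -25

  a_4 = 0·5 + -1·0 + 0·2 + 1·-5 = -5
  a_5 = 0·-5 + -1·5 + 0·0 + 1·2 = -3
  a_6 = 0·-3 + -1·-5 + 0·5 + 1·0 = 5
  a_7 = 0·5 + -1·-3 + 0·-5 + 1·5 = 8
  a_8 = 0·8 + -1·5 + 0·-3 + 1·-5 = -10
  a_9 = 0·-10 + -1·8 + 0·5 + 1·-3 = -11
  a_10 = 0·-11 + -1·-10 + 0·8 + 1·5 = 15
  a_11 = 0·15 + -1·-11 + 0·-10 + 1·8 = 19
  a_12 = 0·19 + -1·15 + 0·-11 + 1·-10 = -25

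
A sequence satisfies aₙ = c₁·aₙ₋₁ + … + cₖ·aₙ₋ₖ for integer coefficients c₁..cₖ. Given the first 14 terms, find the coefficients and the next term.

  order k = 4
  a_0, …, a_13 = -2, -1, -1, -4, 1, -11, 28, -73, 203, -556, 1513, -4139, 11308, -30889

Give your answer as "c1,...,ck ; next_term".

-1,3,-4,2 ; 84395

  a_4 = -1·-4 + 3·-1 + -4·-1 + 2·-2 = 1
  a_5 = -1·1 + 3·-4 + -4·-1 + 2·-1 = -11
  a_6 = -1·-11 + 3·1 + -4·-4 + 2·-1 = 28
  a_7 = -1·28 + 3·-11 + -4·1 + 2·-4 = -73
  a_8 = -1·-73 + 3·28 + -4·-11 + 2·1 = 203
  a_9 = -1·203 + 3·-73 + -4·28 + 2·-11 = -556
  a_10 = -1·-556 + 3·203 + -4·-73 + 2·28 = 1513
  a_11 = -1·1513 + 3·-556 + -4·203 + 2·-73 = -4139
  a_12 = -1·-4139 + 3·1513 + -4·-556 + 2·203 = 11308
  a_13 = -1·11308 + 3·-4139 + -4·1513 + 2·-556 = -30889
  a_14 = -1·-30889 + 3·11308 + -4·-4139 + 2·1513 = 84395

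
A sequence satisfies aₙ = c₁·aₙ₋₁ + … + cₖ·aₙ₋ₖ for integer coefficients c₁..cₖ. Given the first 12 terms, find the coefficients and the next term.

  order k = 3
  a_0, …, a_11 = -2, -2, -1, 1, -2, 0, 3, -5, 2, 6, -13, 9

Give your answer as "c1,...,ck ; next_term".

  a_3 = -1·-1 + -1·-2 + 1·-2 = 1
  a_4 = -1·1 + -1·-1 + 1·-2 = -2
  a_5 = -1·-2 + -1·1 + 1·-1 = 0
  a_6 = -1·0 + -1·-2 + 1·1 = 3
  a_7 = -1·3 + -1·0 + 1·-2 = -5
  a_8 = -1·-5 + -1·3 + 1·0 = 2
  a_9 = -1·2 + -1·-5 + 1·3 = 6
  a_10 = -1·6 + -1·2 + 1·-5 = -13
  a_11 = -1·-13 + -1·6 + 1·2 = 9
  a_12 = -1·9 + -1·-13 + 1·6 = 10

-1,-1,1 ; 10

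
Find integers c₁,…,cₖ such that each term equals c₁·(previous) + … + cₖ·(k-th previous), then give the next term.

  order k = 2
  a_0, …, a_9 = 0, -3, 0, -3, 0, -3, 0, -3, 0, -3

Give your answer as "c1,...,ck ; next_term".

0,1 ; 0

  a_2 = 0·-3 + 1·0 = 0
  a_3 = 0·0 + 1·-3 = -3
  a_4 = 0·-3 + 1·0 = 0
  a_5 = 0·0 + 1·-3 = -3
  a_6 = 0·-3 + 1·0 = 0
  a_7 = 0·0 + 1·-3 = -3
  a_8 = 0·-3 + 1·0 = 0
  a_9 = 0·0 + 1·-3 = -3
  a_10 = 0·-3 + 1·0 = 0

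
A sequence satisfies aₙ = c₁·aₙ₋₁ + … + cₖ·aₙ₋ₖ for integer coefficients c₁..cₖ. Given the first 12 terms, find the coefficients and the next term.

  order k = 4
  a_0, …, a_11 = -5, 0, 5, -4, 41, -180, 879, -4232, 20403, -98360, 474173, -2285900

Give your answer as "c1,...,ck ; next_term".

  a_4 = -4·-4 + 4·5 + 0·0 + -1·-5 = 41
  a_5 = -4·41 + 4·-4 + 0·5 + -1·0 = -180
  a_6 = -4·-180 + 4·41 + 0·-4 + -1·5 = 879
  a_7 = -4·879 + 4·-180 + 0·41 + -1·-4 = -4232
  a_8 = -4·-4232 + 4·879 + 0·-180 + -1·41 = 20403
  a_9 = -4·20403 + 4·-4232 + 0·879 + -1·-180 = -98360
  a_10 = -4·-98360 + 4·20403 + 0·-4232 + -1·879 = 474173
  a_11 = -4·474173 + 4·-98360 + 0·20403 + -1·-4232 = -2285900
  a_12 = -4·-2285900 + 4·474173 + 0·-98360 + -1·20403 = 11019889

-4,4,0,-1 ; 11019889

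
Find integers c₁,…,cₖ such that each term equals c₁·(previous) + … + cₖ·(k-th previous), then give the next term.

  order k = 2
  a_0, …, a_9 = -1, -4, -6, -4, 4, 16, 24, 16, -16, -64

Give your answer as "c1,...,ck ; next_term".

  a_2 = 2·-4 + -2·-1 = -6
  a_3 = 2·-6 + -2·-4 = -4
  a_4 = 2·-4 + -2·-6 = 4
  a_5 = 2·4 + -2·-4 = 16
  a_6 = 2·16 + -2·4 = 24
  a_7 = 2·24 + -2·16 = 16
  a_8 = 2·16 + -2·24 = -16
  a_9 = 2·-16 + -2·16 = -64
  a_10 = 2·-64 + -2·-16 = -96

2,-2 ; -96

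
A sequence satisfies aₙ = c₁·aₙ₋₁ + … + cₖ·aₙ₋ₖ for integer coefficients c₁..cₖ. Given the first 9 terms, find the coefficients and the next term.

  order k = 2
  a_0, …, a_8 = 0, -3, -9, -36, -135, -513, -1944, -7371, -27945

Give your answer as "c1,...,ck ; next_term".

3,3 ; -105948

  a_2 = 3·-3 + 3·0 = -9
  a_3 = 3·-9 + 3·-3 = -36
  a_4 = 3·-36 + 3·-9 = -135
  a_5 = 3·-135 + 3·-36 = -513
  a_6 = 3·-513 + 3·-135 = -1944
  a_7 = 3·-1944 + 3·-513 = -7371
  a_8 = 3·-7371 + 3·-1944 = -27945
  a_9 = 3·-27945 + 3·-7371 = -105948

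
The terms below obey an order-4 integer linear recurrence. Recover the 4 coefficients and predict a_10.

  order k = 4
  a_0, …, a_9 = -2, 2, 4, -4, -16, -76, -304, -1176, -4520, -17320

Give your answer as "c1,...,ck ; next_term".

  a_4 = 4·-4 + 0·4 + -2·2 + -2·-2 = -16
  a_5 = 4·-16 + 0·-4 + -2·4 + -2·2 = -76
  a_6 = 4·-76 + 0·-16 + -2·-4 + -2·4 = -304
  a_7 = 4·-304 + 0·-76 + -2·-16 + -2·-4 = -1176
  a_8 = 4·-1176 + 0·-304 + -2·-76 + -2·-16 = -4520
  a_9 = 4·-4520 + 0·-1176 + -2·-304 + -2·-76 = -17320
  a_10 = 4·-17320 + 0·-4520 + -2·-1176 + -2·-304 = -66320

4,0,-2,-2 ; -66320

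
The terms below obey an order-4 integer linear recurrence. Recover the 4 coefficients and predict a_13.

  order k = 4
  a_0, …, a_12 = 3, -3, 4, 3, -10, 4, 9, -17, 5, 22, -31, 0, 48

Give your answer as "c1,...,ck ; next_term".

  a_4 = 0·3 + -1·4 + 1·-3 + -1·3 = -10
  a_5 = 0·-10 + -1·3 + 1·4 + -1·-3 = 4
  a_6 = 0·4 + -1·-10 + 1·3 + -1·4 = 9
  a_7 = 0·9 + -1·4 + 1·-10 + -1·3 = -17
  a_8 = 0·-17 + -1·9 + 1·4 + -1·-10 = 5
  a_9 = 0·5 + -1·-17 + 1·9 + -1·4 = 22
  a_10 = 0·22 + -1·5 + 1·-17 + -1·9 = -31
  a_11 = 0·-31 + -1·22 + 1·5 + -1·-17 = 0
  a_12 = 0·0 + -1·-31 + 1·22 + -1·5 = 48
  a_13 = 0·48 + -1·0 + 1·-31 + -1·22 = -53

0,-1,1,-1 ; -53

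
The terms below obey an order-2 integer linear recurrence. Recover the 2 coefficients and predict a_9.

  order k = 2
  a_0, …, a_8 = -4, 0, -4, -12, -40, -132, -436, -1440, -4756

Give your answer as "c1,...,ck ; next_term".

3,1 ; -15708

  a_2 = 3·0 + 1·-4 = -4
  a_3 = 3·-4 + 1·0 = -12
  a_4 = 3·-12 + 1·-4 = -40
  a_5 = 3·-40 + 1·-12 = -132
  a_6 = 3·-132 + 1·-40 = -436
  a_7 = 3·-436 + 1·-132 = -1440
  a_8 = 3·-1440 + 1·-436 = -4756
  a_9 = 3·-4756 + 1·-1440 = -15708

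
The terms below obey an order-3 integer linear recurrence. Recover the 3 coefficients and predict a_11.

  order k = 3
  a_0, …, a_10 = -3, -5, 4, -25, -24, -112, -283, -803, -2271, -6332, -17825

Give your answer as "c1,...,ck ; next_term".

  a_3 = 1·4 + 4·-5 + 3·-3 = -25
  a_4 = 1·-25 + 4·4 + 3·-5 = -24
  a_5 = 1·-24 + 4·-25 + 3·4 = -112
  a_6 = 1·-112 + 4·-24 + 3·-25 = -283
  a_7 = 1·-283 + 4·-112 + 3·-24 = -803
  a_8 = 1·-803 + 4·-283 + 3·-112 = -2271
  a_9 = 1·-2271 + 4·-803 + 3·-283 = -6332
  a_10 = 1·-6332 + 4·-2271 + 3·-803 = -17825
  a_11 = 1·-17825 + 4·-6332 + 3·-2271 = -49966

1,4,3 ; -49966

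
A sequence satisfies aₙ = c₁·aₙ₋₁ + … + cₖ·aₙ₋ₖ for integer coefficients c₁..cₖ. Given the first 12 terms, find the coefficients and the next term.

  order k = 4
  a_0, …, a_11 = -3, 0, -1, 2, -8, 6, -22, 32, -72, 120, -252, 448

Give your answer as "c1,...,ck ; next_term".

0,2,-2,2 ; -888

  a_4 = 0·2 + 2·-1 + -2·0 + 2·-3 = -8
  a_5 = 0·-8 + 2·2 + -2·-1 + 2·0 = 6
  a_6 = 0·6 + 2·-8 + -2·2 + 2·-1 = -22
  a_7 = 0·-22 + 2·6 + -2·-8 + 2·2 = 32
  a_8 = 0·32 + 2·-22 + -2·6 + 2·-8 = -72
  a_9 = 0·-72 + 2·32 + -2·-22 + 2·6 = 120
  a_10 = 0·120 + 2·-72 + -2·32 + 2·-22 = -252
  a_11 = 0·-252 + 2·120 + -2·-72 + 2·32 = 448
  a_12 = 0·448 + 2·-252 + -2·120 + 2·-72 = -888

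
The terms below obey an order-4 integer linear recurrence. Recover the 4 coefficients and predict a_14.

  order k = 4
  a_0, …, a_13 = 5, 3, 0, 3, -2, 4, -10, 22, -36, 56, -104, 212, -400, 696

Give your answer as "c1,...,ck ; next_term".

-2,-2,-2,2 ; -1224

  a_4 = -2·3 + -2·0 + -2·3 + 2·5 = -2
  a_5 = -2·-2 + -2·3 + -2·0 + 2·3 = 4
  a_6 = -2·4 + -2·-2 + -2·3 + 2·0 = -10
  a_7 = -2·-10 + -2·4 + -2·-2 + 2·3 = 22
  a_8 = -2·22 + -2·-10 + -2·4 + 2·-2 = -36
  a_9 = -2·-36 + -2·22 + -2·-10 + 2·4 = 56
  a_10 = -2·56 + -2·-36 + -2·22 + 2·-10 = -104
  a_11 = -2·-104 + -2·56 + -2·-36 + 2·22 = 212
  a_12 = -2·212 + -2·-104 + -2·56 + 2·-36 = -400
  a_13 = -2·-400 + -2·212 + -2·-104 + 2·56 = 696
  a_14 = -2·696 + -2·-400 + -2·212 + 2·-104 = -1224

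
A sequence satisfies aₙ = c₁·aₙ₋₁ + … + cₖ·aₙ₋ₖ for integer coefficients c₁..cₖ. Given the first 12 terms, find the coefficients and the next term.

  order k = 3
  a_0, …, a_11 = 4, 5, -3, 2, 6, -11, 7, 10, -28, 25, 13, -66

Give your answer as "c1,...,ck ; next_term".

-1,-1,1 ; 78

  a_3 = -1·-3 + -1·5 + 1·4 = 2
  a_4 = -1·2 + -1·-3 + 1·5 = 6
  a_5 = -1·6 + -1·2 + 1·-3 = -11
  a_6 = -1·-11 + -1·6 + 1·2 = 7
  a_7 = -1·7 + -1·-11 + 1·6 = 10
  a_8 = -1·10 + -1·7 + 1·-11 = -28
  a_9 = -1·-28 + -1·10 + 1·7 = 25
  a_10 = -1·25 + -1·-28 + 1·10 = 13
  a_11 = -1·13 + -1·25 + 1·-28 = -66
  a_12 = -1·-66 + -1·13 + 1·25 = 78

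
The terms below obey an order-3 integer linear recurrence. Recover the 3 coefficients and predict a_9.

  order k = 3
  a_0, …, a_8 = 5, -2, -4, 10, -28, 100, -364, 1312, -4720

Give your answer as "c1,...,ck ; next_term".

  a_3 = -4·-4 + -2·-2 + -2·5 = 10
  a_4 = -4·10 + -2·-4 + -2·-2 = -28
  a_5 = -4·-28 + -2·10 + -2·-4 = 100
  a_6 = -4·100 + -2·-28 + -2·10 = -364
  a_7 = -4·-364 + -2·100 + -2·-28 = 1312
  a_8 = -4·1312 + -2·-364 + -2·100 = -4720
  a_9 = -4·-4720 + -2·1312 + -2·-364 = 16984

-4,-2,-2 ; 16984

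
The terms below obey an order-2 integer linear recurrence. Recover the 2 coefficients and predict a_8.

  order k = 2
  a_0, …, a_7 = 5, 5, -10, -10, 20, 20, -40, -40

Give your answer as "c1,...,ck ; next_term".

0,-2 ; 80

  a_2 = 0·5 + -2·5 = -10
  a_3 = 0·-10 + -2·5 = -10
  a_4 = 0·-10 + -2·-10 = 20
  a_5 = 0·20 + -2·-10 = 20
  a_6 = 0·20 + -2·20 = -40
  a_7 = 0·-40 + -2·20 = -40
  a_8 = 0·-40 + -2·-40 = 80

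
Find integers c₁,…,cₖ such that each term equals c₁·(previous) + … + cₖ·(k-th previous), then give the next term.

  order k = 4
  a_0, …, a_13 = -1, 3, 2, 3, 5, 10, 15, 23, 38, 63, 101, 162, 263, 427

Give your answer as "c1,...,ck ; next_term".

  a_4 = 1·3 + 0·2 + 1·3 + 1·-1 = 5
  a_5 = 1·5 + 0·3 + 1·2 + 1·3 = 10
  a_6 = 1·10 + 0·5 + 1·3 + 1·2 = 15
  a_7 = 1·15 + 0·10 + 1·5 + 1·3 = 23
  a_8 = 1·23 + 0·15 + 1·10 + 1·5 = 38
  a_9 = 1·38 + 0·23 + 1·15 + 1·10 = 63
  a_10 = 1·63 + 0·38 + 1·23 + 1·15 = 101
  a_11 = 1·101 + 0·63 + 1·38 + 1·23 = 162
  a_12 = 1·162 + 0·101 + 1·63 + 1·38 = 263
  a_13 = 1·263 + 0·162 + 1·101 + 1·63 = 427
  a_14 = 1·427 + 0·263 + 1·162 + 1·101 = 690

1,0,1,1 ; 690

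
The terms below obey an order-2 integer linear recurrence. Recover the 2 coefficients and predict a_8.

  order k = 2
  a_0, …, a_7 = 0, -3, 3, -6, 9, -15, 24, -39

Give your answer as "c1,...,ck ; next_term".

  a_2 = -1·-3 + 1·0 = 3
  a_3 = -1·3 + 1·-3 = -6
  a_4 = -1·-6 + 1·3 = 9
  a_5 = -1·9 + 1·-6 = -15
  a_6 = -1·-15 + 1·9 = 24
  a_7 = -1·24 + 1·-15 = -39
  a_8 = -1·-39 + 1·24 = 63

-1,1 ; 63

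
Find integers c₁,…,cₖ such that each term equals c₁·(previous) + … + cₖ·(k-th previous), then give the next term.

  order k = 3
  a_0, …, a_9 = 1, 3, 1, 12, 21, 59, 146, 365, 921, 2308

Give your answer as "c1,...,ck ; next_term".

1,3,2 ; 5801

  a_3 = 1·1 + 3·3 + 2·1 = 12
  a_4 = 1·12 + 3·1 + 2·3 = 21
  a_5 = 1·21 + 3·12 + 2·1 = 59
  a_6 = 1·59 + 3·21 + 2·12 = 146
  a_7 = 1·146 + 3·59 + 2·21 = 365
  a_8 = 1·365 + 3·146 + 2·59 = 921
  a_9 = 1·921 + 3·365 + 2·146 = 2308
  a_10 = 1·2308 + 3·921 + 2·365 = 5801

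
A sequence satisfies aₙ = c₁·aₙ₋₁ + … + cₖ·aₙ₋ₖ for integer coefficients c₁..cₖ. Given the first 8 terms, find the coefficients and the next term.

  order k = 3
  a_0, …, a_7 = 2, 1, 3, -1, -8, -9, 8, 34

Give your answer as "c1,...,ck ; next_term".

1,-2,-1 ; 27

  a_3 = 1·3 + -2·1 + -1·2 = -1
  a_4 = 1·-1 + -2·3 + -1·1 = -8
  a_5 = 1·-8 + -2·-1 + -1·3 = -9
  a_6 = 1·-9 + -2·-8 + -1·-1 = 8
  a_7 = 1·8 + -2·-9 + -1·-8 = 34
  a_8 = 1·34 + -2·8 + -1·-9 = 27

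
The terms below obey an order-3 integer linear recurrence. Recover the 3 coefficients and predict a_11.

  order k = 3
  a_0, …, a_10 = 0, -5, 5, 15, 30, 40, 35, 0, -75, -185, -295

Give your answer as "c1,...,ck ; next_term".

2,-1,-1 ; -330

  a_3 = 2·5 + -1·-5 + -1·0 = 15
  a_4 = 2·15 + -1·5 + -1·-5 = 30
  a_5 = 2·30 + -1·15 + -1·5 = 40
  a_6 = 2·40 + -1·30 + -1·15 = 35
  a_7 = 2·35 + -1·40 + -1·30 = 0
  a_8 = 2·0 + -1·35 + -1·40 = -75
  a_9 = 2·-75 + -1·0 + -1·35 = -185
  a_10 = 2·-185 + -1·-75 + -1·0 = -295
  a_11 = 2·-295 + -1·-185 + -1·-75 = -330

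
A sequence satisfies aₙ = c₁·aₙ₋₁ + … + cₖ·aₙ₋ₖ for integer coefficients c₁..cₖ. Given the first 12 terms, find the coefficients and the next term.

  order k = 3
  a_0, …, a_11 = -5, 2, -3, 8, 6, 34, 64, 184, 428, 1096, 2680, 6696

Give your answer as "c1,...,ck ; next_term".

  a_3 = 2·-3 + 2·2 + -2·-5 = 8
  a_4 = 2·8 + 2·-3 + -2·2 = 6
  a_5 = 2·6 + 2·8 + -2·-3 = 34
  a_6 = 2·34 + 2·6 + -2·8 = 64
  a_7 = 2·64 + 2·34 + -2·6 = 184
  a_8 = 2·184 + 2·64 + -2·34 = 428
  a_9 = 2·428 + 2·184 + -2·64 = 1096
  a_10 = 2·1096 + 2·428 + -2·184 = 2680
  a_11 = 2·2680 + 2·1096 + -2·428 = 6696
  a_12 = 2·6696 + 2·2680 + -2·1096 = 16560

2,2,-2 ; 16560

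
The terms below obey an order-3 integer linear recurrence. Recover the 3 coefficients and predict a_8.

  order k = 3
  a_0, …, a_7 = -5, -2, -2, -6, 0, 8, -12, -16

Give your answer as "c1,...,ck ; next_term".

  a_3 = 0·-2 + -2·-2 + 2·-5 = -6
  a_4 = 0·-6 + -2·-2 + 2·-2 = 0
  a_5 = 0·0 + -2·-6 + 2·-2 = 8
  a_6 = 0·8 + -2·0 + 2·-6 = -12
  a_7 = 0·-12 + -2·8 + 2·0 = -16
  a_8 = 0·-16 + -2·-12 + 2·8 = 40

0,-2,2 ; 40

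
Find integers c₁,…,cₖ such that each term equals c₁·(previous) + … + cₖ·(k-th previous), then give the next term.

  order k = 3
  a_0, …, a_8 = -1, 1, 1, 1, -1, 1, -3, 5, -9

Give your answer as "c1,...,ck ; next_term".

-1,1,-1 ; 17

  a_3 = -1·1 + 1·1 + -1·-1 = 1
  a_4 = -1·1 + 1·1 + -1·1 = -1
  a_5 = -1·-1 + 1·1 + -1·1 = 1
  a_6 = -1·1 + 1·-1 + -1·1 = -3
  a_7 = -1·-3 + 1·1 + -1·-1 = 5
  a_8 = -1·5 + 1·-3 + -1·1 = -9
  a_9 = -1·-9 + 1·5 + -1·-3 = 17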